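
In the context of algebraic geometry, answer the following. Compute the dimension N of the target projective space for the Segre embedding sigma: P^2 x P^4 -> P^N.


The Segre embedding maps P^m x P^n into P^N via
all products of coordinates from each factor.
N = (m+1)(n+1) - 1
N = (2+1)(4+1) - 1
N = 3*5 - 1
N = 15 - 1 = 14

14


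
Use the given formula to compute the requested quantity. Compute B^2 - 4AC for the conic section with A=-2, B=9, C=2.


The discriminant of a conic Ax^2 + Bxy + Cy^2 + ... = 0 is B^2 - 4AC.
B^2 = 9^2 = 81
4AC = 4*(-2)*2 = -16
Discriminant = 81 + 16 = 97

97


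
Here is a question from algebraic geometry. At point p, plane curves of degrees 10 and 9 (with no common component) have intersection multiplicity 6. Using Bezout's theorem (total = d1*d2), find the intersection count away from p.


By Bezout's theorem, the total intersection number is d1 * d2.
Total = 10 * 9 = 90
Intersection multiplicity at p = 6
Remaining intersections = 90 - 6 = 84

84


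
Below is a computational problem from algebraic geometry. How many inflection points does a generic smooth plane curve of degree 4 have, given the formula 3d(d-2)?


For a general smooth plane curve C of degree d, the inflection points are
the intersection of C with its Hessian curve, which has degree 3(d-2).
By Bezout, the total intersection number is d * 3(d-2) = 4 * 6 = 24.
For a general curve every flex is ordinary, so each contributes
multiplicity 1 to C·Hess(C), and the number of distinct inflection
points is 3d(d-2).
Inflection points = 3*4*(4-2) = 3*4*2 = 24

24


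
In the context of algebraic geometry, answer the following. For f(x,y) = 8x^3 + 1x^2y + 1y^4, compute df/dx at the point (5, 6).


df/dx = 3*8*x^2 + 2*1*x^1*y
At (5,6): 3*8*5^2 + 2*1*5^1*6
= 600 + 60
= 660

660


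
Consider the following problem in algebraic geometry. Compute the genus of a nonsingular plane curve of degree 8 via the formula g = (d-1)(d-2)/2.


Using the genus formula for smooth plane curves:
g = (d-1)(d-2)/2
g = (8-1)(8-2)/2
g = 7*6/2
g = 42/2 = 21

21


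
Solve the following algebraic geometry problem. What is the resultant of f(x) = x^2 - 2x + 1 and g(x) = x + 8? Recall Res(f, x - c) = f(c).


For Res(f, x - c), we evaluate f at x = c.
f(-8) = (-8)^2 - 2*(-8) + 1
= 64 + 16 + 1
= 80 + 1 = 81
Res(f, g) = 81

81


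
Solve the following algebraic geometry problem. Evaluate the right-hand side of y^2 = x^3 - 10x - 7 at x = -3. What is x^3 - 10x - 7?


Compute x^3 - 10x - 7 at x = -3:
x^3 = (-3)^3 = -27
(-10)*x = (-10)*(-3) = 30
Sum: -27 + 30 - 7 = -4

-4


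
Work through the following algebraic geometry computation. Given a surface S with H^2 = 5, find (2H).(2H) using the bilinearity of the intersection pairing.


Using bilinearity of the intersection pairing on a surface S:
(aH).(bH) = ab * (H.H)
We have H^2 = 5.
D.E = (2H).(2H) = 2*2*5
= 4*5
= 20

20


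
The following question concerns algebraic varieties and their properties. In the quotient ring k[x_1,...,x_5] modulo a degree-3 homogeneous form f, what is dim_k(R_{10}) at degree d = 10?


For R = k[x_1,...,x_n]/(f) with f homogeneous of degree e:
The Hilbert series is (1 - t^e)/(1 - t)^n.
So h(d) = C(d+n-1, n-1) - C(d-e+n-1, n-1) for d >= e.
With n=5, e=3, d=10:
C(10+5-1, 5-1) = C(14, 4) = 1001
C(10-3+5-1, 5-1) = C(11, 4) = 330
h(10) = 1001 - 330 = 671

671


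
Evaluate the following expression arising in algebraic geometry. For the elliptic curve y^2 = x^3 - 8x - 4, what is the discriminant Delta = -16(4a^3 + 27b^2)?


Compute each component:
4a^3 = 4*(-8)^3 = 4*(-512) = -2048
27b^2 = 27*(-4)^2 = 27*16 = 432
4a^3 + 27b^2 = -2048 + 432 = -1616
Delta = -16*(-1616) = 25856

25856


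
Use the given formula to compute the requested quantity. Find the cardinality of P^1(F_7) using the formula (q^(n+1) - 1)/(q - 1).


P^1(F_7) has (q^(n+1) - 1)/(q - 1) points.
= 7^1 + 7^0
= 7 + 1
= 8

8


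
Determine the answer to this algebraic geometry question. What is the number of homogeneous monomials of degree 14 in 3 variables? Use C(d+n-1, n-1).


The number of degree-14 monomials in 3 variables is C(d+n-1, n-1).
= C(14+3-1, 3-1) = C(16, 2)
= 120

120


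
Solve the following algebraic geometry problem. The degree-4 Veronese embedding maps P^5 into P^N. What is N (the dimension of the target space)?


The Veronese embedding v_d: P^n -> P^N maps each point to all
degree-d monomials in n+1 homogeneous coordinates.
N = C(n+d, d) - 1
N = C(5+4, 4) - 1
N = C(9, 4) - 1
C(9, 4) = 126
N = 126 - 1 = 125

125


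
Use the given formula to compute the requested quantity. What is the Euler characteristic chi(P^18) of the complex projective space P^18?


The complex projective space P^18 has one cell in each even real dimension 0, 2, ..., 36.
The cohomology groups are H^{2k}(P^18) = Z for k = 0,...,18, and 0 otherwise.
Euler characteristic = sum of Betti numbers = 1 per even-dimensional cohomology group.
chi(P^18) = 18 + 1 = 19

19


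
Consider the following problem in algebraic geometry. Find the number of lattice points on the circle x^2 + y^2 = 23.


Systematically check integer values of x where x^2 <= 23.
For each valid x, check if 23 - x^2 is a perfect square.
Total integer solutions found: 0

0


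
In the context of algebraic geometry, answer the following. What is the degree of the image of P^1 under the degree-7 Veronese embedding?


The Veronese variety v_7(P^1) has degree d^r.
d^r = 7^1 = 7

7


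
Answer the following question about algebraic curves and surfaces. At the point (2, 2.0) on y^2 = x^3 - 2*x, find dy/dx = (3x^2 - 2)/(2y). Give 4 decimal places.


Using implicit differentiation of y^2 = x^3 - 2*x:
2y * dy/dx = 3x^2 - 2
dy/dx = (3x^2 - 2)/(2y)
Numerator: 3*2^2 - 2 = 10
Denominator: 2*2.0 = 4.0
dy/dx = 10/4.0 = 2.5000

2.5000


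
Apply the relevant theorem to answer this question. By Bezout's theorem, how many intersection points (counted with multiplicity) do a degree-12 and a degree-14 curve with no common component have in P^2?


Bezout's theorem states the intersection count equals the product of degrees.
Intersection count = 12 * 14 = 168

168


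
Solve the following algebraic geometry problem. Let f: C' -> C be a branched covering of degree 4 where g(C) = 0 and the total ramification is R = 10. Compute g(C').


Riemann-Hurwitz formula: 2g' - 2 = d(2g - 2) + R
Given: d = 4, g = 0, R = 10
2g' - 2 = 4*(2*0 - 2) + 10
2g' - 2 = 4*(-2) + 10
2g' - 2 = -8 + 10 = 2
2g' = 4
g' = 2

2


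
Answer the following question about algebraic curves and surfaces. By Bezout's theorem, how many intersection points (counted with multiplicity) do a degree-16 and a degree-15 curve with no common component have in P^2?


Bezout's theorem states the intersection count equals the product of degrees.
Intersection count = 16 * 15 = 240

240


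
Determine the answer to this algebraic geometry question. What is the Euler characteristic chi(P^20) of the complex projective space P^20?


The complex projective space P^20 has one cell in each even real dimension 0, 2, ..., 40.
The cohomology groups are H^{2k}(P^20) = Z for k = 0,...,20, and 0 otherwise.
Euler characteristic = sum of Betti numbers = 1 per even-dimensional cohomology group.
chi(P^20) = 20 + 1 = 21

21


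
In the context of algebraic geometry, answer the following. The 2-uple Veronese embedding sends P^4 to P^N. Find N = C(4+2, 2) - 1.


The Veronese embedding v_d: P^n -> P^N maps each point to all
degree-d monomials in n+1 homogeneous coordinates.
N = C(n+d, d) - 1
N = C(4+2, 2) - 1
N = C(6, 2) - 1
C(6, 2) = 15
N = 15 - 1 = 14

14


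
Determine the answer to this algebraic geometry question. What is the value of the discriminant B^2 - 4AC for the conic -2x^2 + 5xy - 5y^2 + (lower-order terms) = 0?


The discriminant of a conic Ax^2 + Bxy + Cy^2 + ... = 0 is B^2 - 4AC.
B^2 = 5^2 = 25
4AC = 4*(-2)*(-5) = 40
Discriminant = 25 - 40 = -15

-15


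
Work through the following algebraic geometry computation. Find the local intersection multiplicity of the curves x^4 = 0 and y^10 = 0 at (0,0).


The intersection multiplicity of V(x^a) and V(y^b) at the origin is:
I(O; V(x^4), V(y^10)) = dim_k(k[x,y]/(x^4, y^10))
A basis for k[x,y]/(x^4, y^10) is the set of monomials x^i * y^j
where 0 <= i < 4 and 0 <= j < 10.
The number of such monomials is 4 * 10 = 40

40


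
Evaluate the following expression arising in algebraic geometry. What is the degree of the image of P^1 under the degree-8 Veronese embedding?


The Veronese variety v_8(P^1) has degree d^r.
d^r = 8^1 = 8

8


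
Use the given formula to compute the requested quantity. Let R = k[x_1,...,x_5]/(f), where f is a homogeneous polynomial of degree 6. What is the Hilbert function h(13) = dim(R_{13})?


For R = k[x_1,...,x_n]/(f) with f homogeneous of degree e:
The Hilbert series is (1 - t^e)/(1 - t)^n.
So h(d) = C(d+n-1, n-1) - C(d-e+n-1, n-1) for d >= e.
With n=5, e=6, d=13:
C(13+5-1, 5-1) = C(17, 4) = 2380
C(13-6+5-1, 5-1) = C(11, 4) = 330
h(13) = 2380 - 330 = 2050

2050


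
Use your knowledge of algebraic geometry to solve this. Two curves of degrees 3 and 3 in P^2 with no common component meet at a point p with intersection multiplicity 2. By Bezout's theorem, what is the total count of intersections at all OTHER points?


By Bezout's theorem, the total intersection number is d1 * d2.
Total = 3 * 3 = 9
Intersection multiplicity at p = 2
Remaining intersections = 9 - 2 = 7

7


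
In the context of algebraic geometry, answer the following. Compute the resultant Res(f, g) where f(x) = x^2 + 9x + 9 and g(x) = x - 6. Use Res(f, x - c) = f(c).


For Res(f, x - c), we evaluate f at x = c.
f(6) = 6^2 + 9*6 + 9
= 36 + 54 + 9
= 90 + 9 = 99
Res(f, g) = 99

99


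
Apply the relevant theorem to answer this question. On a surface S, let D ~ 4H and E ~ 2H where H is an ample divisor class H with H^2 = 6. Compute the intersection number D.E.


Using bilinearity of the intersection pairing on a surface S:
(aH).(bH) = ab * (H.H)
We have H^2 = 6.
D.E = (4H).(2H) = 4*2*6
= 8*6
= 48

48


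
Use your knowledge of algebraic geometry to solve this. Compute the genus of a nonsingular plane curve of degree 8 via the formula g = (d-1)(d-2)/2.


Using the genus formula for smooth plane curves:
g = (d-1)(d-2)/2
g = (8-1)(8-2)/2
g = 7*6/2
g = 42/2 = 21

21


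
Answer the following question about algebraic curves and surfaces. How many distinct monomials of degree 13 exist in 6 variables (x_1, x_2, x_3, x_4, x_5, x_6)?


The number of degree-13 monomials in 6 variables is C(d+n-1, n-1).
= C(13+6-1, 6-1) = C(18, 5)
= 8568

8568


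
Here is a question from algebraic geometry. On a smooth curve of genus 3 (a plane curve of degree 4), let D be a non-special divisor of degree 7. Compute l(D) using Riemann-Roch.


First, compute the genus of a smooth plane curve of degree 4:
g = (d-1)(d-2)/2 = (4-1)(4-2)/2 = 3
For a non-special divisor D (i.e., h^1(D) = 0), Riemann-Roch gives:
l(D) = deg(D) - g + 1
Since deg(D) = 7 >= 2g - 1 = 5, D is non-special.
l(D) = 7 - 3 + 1 = 5

5


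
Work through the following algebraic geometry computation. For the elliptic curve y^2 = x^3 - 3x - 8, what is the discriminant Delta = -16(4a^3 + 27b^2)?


Compute each component:
4a^3 = 4*(-3)^3 = 4*(-27) = -108
27b^2 = 27*(-8)^2 = 27*64 = 1728
4a^3 + 27b^2 = -108 + 1728 = 1620
Delta = -16*1620 = -25920

-25920


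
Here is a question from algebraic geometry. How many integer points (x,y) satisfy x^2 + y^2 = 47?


Systematically check integer values of x where x^2 <= 47.
For each valid x, check if 47 - x^2 is a perfect square.
Total integer solutions found: 0

0


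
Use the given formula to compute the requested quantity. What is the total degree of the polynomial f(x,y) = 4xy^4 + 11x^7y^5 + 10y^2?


Examine each term for its total degree (sum of exponents).
  Term '4xy^4' has total degree 1+4 = 5.
  Term '11x^7y^5' has total degree 7+5 = 12.
  Term '10y^2' has total degree 0+2 = 2.
The maximum total degree among all terms is 12.

12


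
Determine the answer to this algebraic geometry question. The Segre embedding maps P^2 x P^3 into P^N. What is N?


The Segre embedding maps P^m x P^n into P^N via
all products of coordinates from each factor.
N = (m+1)(n+1) - 1
N = (2+1)(3+1) - 1
N = 3*4 - 1
N = 12 - 1 = 11

11


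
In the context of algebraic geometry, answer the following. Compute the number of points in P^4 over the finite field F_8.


P^4(F_8) has (q^(n+1) - 1)/(q - 1) points.
= 8^4 + 8^3 + 8^2 + 8^1 + 8^0
= 4096 + 512 + 64 + 8 + 1
= 4681

4681


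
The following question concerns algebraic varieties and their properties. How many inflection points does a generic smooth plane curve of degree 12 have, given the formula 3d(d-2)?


For a general smooth plane curve C of degree d, the inflection points are
the intersection of C with its Hessian curve, which has degree 3(d-2).
By Bezout, the total intersection number is d * 3(d-2) = 12 * 30 = 360.
For a general curve every flex is ordinary, so each contributes
multiplicity 1 to C·Hess(C), and the number of distinct inflection
points is 3d(d-2).
Inflection points = 3*12*(12-2) = 3*12*10 = 360

360


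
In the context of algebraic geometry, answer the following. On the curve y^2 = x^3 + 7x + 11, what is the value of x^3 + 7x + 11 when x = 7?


Compute x^3 + 7x + 11 at x = 7:
x^3 = 7^3 = 343
7*x = 7*7 = 49
Sum: 343 + 49 + 11 = 403

403


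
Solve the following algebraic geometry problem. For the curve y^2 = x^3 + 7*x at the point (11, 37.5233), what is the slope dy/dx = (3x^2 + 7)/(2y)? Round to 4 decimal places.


Using implicit differentiation of y^2 = x^3 + 7*x:
2y * dy/dx = 3x^2 + 7
dy/dx = (3x^2 + 7)/(2y)
Numerator: 3*11^2 + 7 = 370
Denominator: 2*37.5233 = 75.0466
dy/dx = 370/75.0466 = 4.9303

4.9303


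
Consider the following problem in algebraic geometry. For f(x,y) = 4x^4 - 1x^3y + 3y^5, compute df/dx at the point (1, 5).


df/dx = 4*4*x^3 + 3*(-1)*x^2*y
At (1,5): 4*4*1^3 + 3*(-1)*1^2*5
= 16 - 15
= 1

1


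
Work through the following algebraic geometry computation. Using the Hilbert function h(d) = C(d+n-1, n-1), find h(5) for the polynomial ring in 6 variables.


The Hilbert function for the polynomial ring in 6 variables is:
h(d) = C(d+n-1, n-1)
h(5) = C(5+6-1, 6-1) = C(10, 5)
= 10! / (5! * 5!)
= 252

252


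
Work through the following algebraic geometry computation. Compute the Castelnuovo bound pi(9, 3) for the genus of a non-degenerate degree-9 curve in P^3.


Castelnuovo's bound: write d - 1 = m(r-1) + epsilon with 0 <= epsilon < r-1.
d - 1 = 9 - 1 = 8
r - 1 = 3 - 1 = 2
8 = 4*2 + 0, so m = 4, epsilon = 0
pi(d, r) = m(m-1)(r-1)/2 + m*epsilon
= 4*3*2/2 + 4*0
= 24/2 + 0
= 12 + 0 = 12

12


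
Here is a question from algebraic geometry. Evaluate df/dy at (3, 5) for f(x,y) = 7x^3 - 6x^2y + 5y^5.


df/dy = (-6)*x^2 + 5*5*y^4
At (3,5): (-6)*3^2 + 5*5*5^4
= -54 + 15625
= 15571

15571


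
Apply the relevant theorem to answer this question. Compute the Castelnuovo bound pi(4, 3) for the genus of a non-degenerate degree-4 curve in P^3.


Castelnuovo's bound: write d - 1 = m(r-1) + epsilon with 0 <= epsilon < r-1.
d - 1 = 4 - 1 = 3
r - 1 = 3 - 1 = 2
3 = 1*2 + 1, so m = 1, epsilon = 1
pi(d, r) = m(m-1)(r-1)/2 + m*epsilon
= 1*0*2/2 + 1*1
= 0/2 + 1
= 0 + 1 = 1

1


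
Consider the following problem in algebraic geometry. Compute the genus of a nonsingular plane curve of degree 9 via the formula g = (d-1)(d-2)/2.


Using the genus formula for smooth plane curves:
g = (d-1)(d-2)/2
g = (9-1)(9-2)/2
g = 8*7/2
g = 56/2 = 28

28


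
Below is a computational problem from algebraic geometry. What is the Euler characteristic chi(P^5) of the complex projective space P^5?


The complex projective space P^5 has one cell in each even real dimension 0, 2, ..., 10.
The cohomology groups are H^{2k}(P^5) = Z for k = 0,...,5, and 0 otherwise.
Euler characteristic = sum of Betti numbers = 1 per even-dimensional cohomology group.
chi(P^5) = 5 + 1 = 6

6


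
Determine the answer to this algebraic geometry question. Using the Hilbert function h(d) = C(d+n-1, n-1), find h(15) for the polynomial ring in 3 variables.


The Hilbert function for the polynomial ring in 3 variables is:
h(d) = C(d+n-1, n-1)
h(15) = C(15+3-1, 3-1) = C(17, 2)
= 17! / (2! * 15!)
= 136

136


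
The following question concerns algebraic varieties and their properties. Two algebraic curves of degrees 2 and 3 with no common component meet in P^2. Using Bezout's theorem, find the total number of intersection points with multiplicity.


Bezout's theorem states the intersection count equals the product of degrees.
Intersection count = 2 * 3 = 6

6


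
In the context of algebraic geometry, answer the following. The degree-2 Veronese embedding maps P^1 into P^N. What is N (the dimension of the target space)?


The Veronese embedding v_d: P^n -> P^N maps each point to all
degree-d monomials in n+1 homogeneous coordinates.
N = C(n+d, d) - 1
N = C(1+2, 2) - 1
N = C(3, 2) - 1
C(3, 2) = 3
N = 3 - 1 = 2

2


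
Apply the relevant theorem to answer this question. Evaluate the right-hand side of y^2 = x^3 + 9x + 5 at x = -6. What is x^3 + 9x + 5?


Compute x^3 + 9x + 5 at x = -6:
x^3 = (-6)^3 = -216
9*x = 9*(-6) = -54
Sum: -216 - 54 + 5 = -265

-265


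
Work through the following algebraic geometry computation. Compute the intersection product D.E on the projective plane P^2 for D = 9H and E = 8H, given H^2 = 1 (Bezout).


Using bilinearity of the intersection pairing on the projective plane P^2:
(aH).(bH) = ab * (H.H)
We have H^2 = 1 (Bezout).
D.E = (9H).(8H) = 9*8*1
= 72*1
= 72

72


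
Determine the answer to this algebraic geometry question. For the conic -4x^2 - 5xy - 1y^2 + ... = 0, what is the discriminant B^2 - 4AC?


The discriminant of a conic Ax^2 + Bxy + Cy^2 + ... = 0 is B^2 - 4AC.
B^2 = (-5)^2 = 25
4AC = 4*(-4)*(-1) = 16
Discriminant = 25 - 16 = 9

9


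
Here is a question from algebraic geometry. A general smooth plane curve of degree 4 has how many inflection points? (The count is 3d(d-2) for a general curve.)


For a general smooth plane curve C of degree d, the inflection points are
the intersection of C with its Hessian curve, which has degree 3(d-2).
By Bezout, the total intersection number is d * 3(d-2) = 4 * 6 = 24.
For a general curve every flex is ordinary, so each contributes
multiplicity 1 to C·Hess(C), and the number of distinct inflection
points is 3d(d-2).
Inflection points = 3*4*(4-2) = 3*4*2 = 24

24


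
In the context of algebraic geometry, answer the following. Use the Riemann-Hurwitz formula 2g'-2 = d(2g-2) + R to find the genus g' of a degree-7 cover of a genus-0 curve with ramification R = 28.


Riemann-Hurwitz formula: 2g' - 2 = d(2g - 2) + R
Given: d = 7, g = 0, R = 28
2g' - 2 = 7*(2*0 - 2) + 28
2g' - 2 = 7*(-2) + 28
2g' - 2 = -14 + 28 = 14
2g' = 16
g' = 8

8


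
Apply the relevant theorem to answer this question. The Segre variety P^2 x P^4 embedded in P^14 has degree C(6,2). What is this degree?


The degree of the Segre variety P^2 x P^4 is C(m+n, m).
= C(6, 2)
= 15

15


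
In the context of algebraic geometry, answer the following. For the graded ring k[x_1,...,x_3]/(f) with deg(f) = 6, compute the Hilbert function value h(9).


For R = k[x_1,...,x_n]/(f) with f homogeneous of degree e:
The Hilbert series is (1 - t^e)/(1 - t)^n.
So h(d) = C(d+n-1, n-1) - C(d-e+n-1, n-1) for d >= e.
With n=3, e=6, d=9:
C(9+3-1, 3-1) = C(11, 2) = 55
C(9-6+3-1, 3-1) = C(5, 2) = 10
h(9) = 55 - 10 = 45

45


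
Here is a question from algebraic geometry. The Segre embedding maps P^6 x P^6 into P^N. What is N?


The Segre embedding maps P^m x P^n into P^N via
all products of coordinates from each factor.
N = (m+1)(n+1) - 1
N = (6+1)(6+1) - 1
N = 7*7 - 1
N = 49 - 1 = 48

48


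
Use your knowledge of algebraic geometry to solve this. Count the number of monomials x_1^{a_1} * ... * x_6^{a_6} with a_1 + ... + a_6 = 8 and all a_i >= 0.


The number of degree-8 monomials in 6 variables is C(d+n-1, n-1).
= C(8+6-1, 6-1) = C(13, 5)
= 1287

1287


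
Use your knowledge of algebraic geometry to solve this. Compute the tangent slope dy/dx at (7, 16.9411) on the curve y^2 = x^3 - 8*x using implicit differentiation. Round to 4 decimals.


Using implicit differentiation of y^2 = x^3 - 8*x:
2y * dy/dx = 3x^2 - 8
dy/dx = (3x^2 - 8)/(2y)
Numerator: 3*7^2 - 8 = 139
Denominator: 2*16.9411 = 33.8822
dy/dx = 139/33.8822 = 4.1024

4.1024


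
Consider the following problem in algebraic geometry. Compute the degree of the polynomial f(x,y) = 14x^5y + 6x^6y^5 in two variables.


Examine each term for its total degree (sum of exponents).
  Term '14x^5y' has total degree 5+1 = 6.
  Term '6x^6y^5' has total degree 6+5 = 11.
The maximum total degree among all terms is 11.

11


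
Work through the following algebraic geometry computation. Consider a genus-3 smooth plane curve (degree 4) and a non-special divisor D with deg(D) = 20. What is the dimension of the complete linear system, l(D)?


First, compute the genus of a smooth plane curve of degree 4:
g = (d-1)(d-2)/2 = (4-1)(4-2)/2 = 3
For a non-special divisor D (i.e., h^1(D) = 0), Riemann-Roch gives:
l(D) = deg(D) - g + 1
Since deg(D) = 20 >= 2g - 1 = 5, D is non-special.
l(D) = 20 - 3 + 1 = 18

18


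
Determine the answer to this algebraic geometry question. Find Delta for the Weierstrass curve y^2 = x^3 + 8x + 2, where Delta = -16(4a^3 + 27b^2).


Compute each component:
4a^3 = 4*8^3 = 4*512 = 2048
27b^2 = 27*2^2 = 27*4 = 108
4a^3 + 27b^2 = 2048 + 108 = 2156
Delta = -16*2156 = -34496

-34496


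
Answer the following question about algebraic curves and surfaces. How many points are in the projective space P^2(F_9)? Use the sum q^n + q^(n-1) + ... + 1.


P^2(F_9) has (q^(n+1) - 1)/(q - 1) points.
= 9^2 + 9^1 + 9^0
= 81 + 9 + 1
= 91

91


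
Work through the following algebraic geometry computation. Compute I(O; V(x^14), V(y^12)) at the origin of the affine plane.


The intersection multiplicity of V(x^a) and V(y^b) at the origin is:
I(O; V(x^14), V(y^12)) = dim_k(k[x,y]/(x^14, y^12))
A basis for k[x,y]/(x^14, y^12) is the set of monomials x^i * y^j
where 0 <= i < 14 and 0 <= j < 12.
The number of such monomials is 14 * 12 = 168

168


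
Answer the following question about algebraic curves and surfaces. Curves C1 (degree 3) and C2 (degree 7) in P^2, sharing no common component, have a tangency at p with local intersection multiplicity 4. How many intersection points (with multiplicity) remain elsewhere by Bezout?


By Bezout's theorem, the total intersection number is d1 * d2.
Total = 3 * 7 = 21
Intersection multiplicity at p = 4
Remaining intersections = 21 - 4 = 17

17


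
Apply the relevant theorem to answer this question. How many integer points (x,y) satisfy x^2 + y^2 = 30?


Systematically check integer values of x where x^2 <= 30.
For each valid x, check if 30 - x^2 is a perfect square.
Total integer solutions found: 0

0


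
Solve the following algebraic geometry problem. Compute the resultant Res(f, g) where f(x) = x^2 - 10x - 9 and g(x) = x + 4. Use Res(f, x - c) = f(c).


For Res(f, x - c), we evaluate f at x = c.
f(-4) = (-4)^2 - 10*(-4) - 9
= 16 + 40 - 9
= 56 - 9 = 47
Res(f, g) = 47

47


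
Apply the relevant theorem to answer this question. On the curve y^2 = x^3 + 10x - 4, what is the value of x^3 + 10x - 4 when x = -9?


Compute x^3 + 10x - 4 at x = -9:
x^3 = (-9)^3 = -729
10*x = 10*(-9) = -90
Sum: -729 - 90 - 4 = -823

-823


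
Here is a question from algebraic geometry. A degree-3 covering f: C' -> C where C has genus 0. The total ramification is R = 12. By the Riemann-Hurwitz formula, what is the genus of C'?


Riemann-Hurwitz formula: 2g' - 2 = d(2g - 2) + R
Given: d = 3, g = 0, R = 12
2g' - 2 = 3*(2*0 - 2) + 12
2g' - 2 = 3*(-2) + 12
2g' - 2 = -6 + 12 = 6
2g' = 8
g' = 4

4


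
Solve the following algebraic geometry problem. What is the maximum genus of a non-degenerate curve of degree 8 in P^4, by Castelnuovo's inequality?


Castelnuovo's bound: write d - 1 = m(r-1) + epsilon with 0 <= epsilon < r-1.
d - 1 = 8 - 1 = 7
r - 1 = 4 - 1 = 3
7 = 2*3 + 1, so m = 2, epsilon = 1
pi(d, r) = m(m-1)(r-1)/2 + m*epsilon
= 2*1*3/2 + 2*1
= 6/2 + 2
= 3 + 2 = 5

5


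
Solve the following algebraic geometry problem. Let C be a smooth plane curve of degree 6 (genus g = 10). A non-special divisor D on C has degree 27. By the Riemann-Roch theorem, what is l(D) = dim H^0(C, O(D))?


First, compute the genus of a smooth plane curve of degree 6:
g = (d-1)(d-2)/2 = (6-1)(6-2)/2 = 10
For a non-special divisor D (i.e., h^1(D) = 0), Riemann-Roch gives:
l(D) = deg(D) - g + 1
Since deg(D) = 27 >= 2g - 1 = 19, D is non-special.
l(D) = 27 - 10 + 1 = 18

18


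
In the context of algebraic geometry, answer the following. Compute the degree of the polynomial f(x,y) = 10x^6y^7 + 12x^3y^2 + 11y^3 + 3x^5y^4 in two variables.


Examine each term for its total degree (sum of exponents).
  Term '10x^6y^7' has total degree 6+7 = 13.
  Term '12x^3y^2' has total degree 3+2 = 5.
  Term '11y^3' has total degree 0+3 = 3.
  Term '3x^5y^4' has total degree 5+4 = 9.
The maximum total degree among all terms is 13.

13


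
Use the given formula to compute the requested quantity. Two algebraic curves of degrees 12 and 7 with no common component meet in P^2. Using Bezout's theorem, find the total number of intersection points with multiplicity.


Bezout's theorem states the intersection count equals the product of degrees.
Intersection count = 12 * 7 = 84

84


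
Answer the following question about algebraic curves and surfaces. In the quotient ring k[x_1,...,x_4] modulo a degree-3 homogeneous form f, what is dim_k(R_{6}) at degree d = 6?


For R = k[x_1,...,x_n]/(f) with f homogeneous of degree e:
The Hilbert series is (1 - t^e)/(1 - t)^n.
So h(d) = C(d+n-1, n-1) - C(d-e+n-1, n-1) for d >= e.
With n=4, e=3, d=6:
C(6+4-1, 4-1) = C(9, 3) = 84
C(6-3+4-1, 4-1) = C(6, 3) = 20
h(6) = 84 - 20 = 64

64


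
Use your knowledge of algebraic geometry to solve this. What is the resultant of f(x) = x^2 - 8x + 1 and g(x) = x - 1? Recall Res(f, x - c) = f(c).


For Res(f, x - c), we evaluate f at x = c.
f(1) = 1^2 - 8*1 + 1
= 1 - 8 + 1
= -7 + 1 = -6
Res(f, g) = -6

-6


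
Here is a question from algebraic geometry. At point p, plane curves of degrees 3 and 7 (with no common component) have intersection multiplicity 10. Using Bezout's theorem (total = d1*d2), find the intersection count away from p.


By Bezout's theorem, the total intersection number is d1 * d2.
Total = 3 * 7 = 21
Intersection multiplicity at p = 10
Remaining intersections = 21 - 10 = 11

11


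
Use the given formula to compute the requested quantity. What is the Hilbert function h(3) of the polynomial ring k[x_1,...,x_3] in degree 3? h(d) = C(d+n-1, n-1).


The Hilbert function for the polynomial ring in 3 variables is:
h(d) = C(d+n-1, n-1)
h(3) = C(3+3-1, 3-1) = C(5, 2)
= 5! / (2! * 3!)
= 10

10


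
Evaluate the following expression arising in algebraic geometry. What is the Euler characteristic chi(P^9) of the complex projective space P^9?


The complex projective space P^9 has one cell in each even real dimension 0, 2, ..., 18.
The cohomology groups are H^{2k}(P^9) = Z for k = 0,...,9, and 0 otherwise.
Euler characteristic = sum of Betti numbers = 1 per even-dimensional cohomology group.
chi(P^9) = 9 + 1 = 10

10


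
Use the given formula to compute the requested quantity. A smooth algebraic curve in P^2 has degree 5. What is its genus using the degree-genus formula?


Using the genus formula for smooth plane curves:
g = (d-1)(d-2)/2
g = (5-1)(5-2)/2
g = 4*3/2
g = 12/2 = 6

6


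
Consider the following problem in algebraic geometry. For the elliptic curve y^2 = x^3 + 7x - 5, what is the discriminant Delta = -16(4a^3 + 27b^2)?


Compute each component:
4a^3 = 4*7^3 = 4*343 = 1372
27b^2 = 27*(-5)^2 = 27*25 = 675
4a^3 + 27b^2 = 1372 + 675 = 2047
Delta = -16*2047 = -32752

-32752


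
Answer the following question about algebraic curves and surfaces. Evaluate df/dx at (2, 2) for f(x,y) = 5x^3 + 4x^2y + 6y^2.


df/dx = 3*5*x^2 + 2*4*x^1*y
At (2,2): 3*5*2^2 + 2*4*2^1*2
= 60 + 32
= 92

92


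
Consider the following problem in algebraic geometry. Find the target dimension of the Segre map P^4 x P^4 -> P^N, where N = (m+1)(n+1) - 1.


The Segre embedding maps P^m x P^n into P^N via
all products of coordinates from each factor.
N = (m+1)(n+1) - 1
N = (4+1)(4+1) - 1
N = 5*5 - 1
N = 25 - 1 = 24

24


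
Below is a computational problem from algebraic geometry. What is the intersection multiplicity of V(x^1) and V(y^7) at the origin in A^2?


The intersection multiplicity of V(x^a) and V(y^b) at the origin is:
I(O; V(x^1), V(y^7)) = dim_k(k[x,y]/(x^1, y^7))
A basis for k[x,y]/(x^1, y^7) is the set of monomials x^i * y^j
where 0 <= i < 1 and 0 <= j < 7.
The number of such monomials is 1 * 7 = 7

7


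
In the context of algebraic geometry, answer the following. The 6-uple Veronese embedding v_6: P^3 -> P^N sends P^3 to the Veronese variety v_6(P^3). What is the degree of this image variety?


The Veronese variety v_6(P^3) has degree d^r.
d^r = 6^3 = 216

216


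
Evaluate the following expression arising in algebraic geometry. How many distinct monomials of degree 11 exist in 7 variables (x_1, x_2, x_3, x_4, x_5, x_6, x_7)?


The number of degree-11 monomials in 7 variables is C(d+n-1, n-1).
= C(11+7-1, 7-1) = C(17, 6)
= 12376

12376


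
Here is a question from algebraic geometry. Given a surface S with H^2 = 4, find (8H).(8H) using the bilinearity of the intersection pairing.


Using bilinearity of the intersection pairing on a surface S:
(aH).(bH) = ab * (H.H)
We have H^2 = 4.
D.E = (8H).(8H) = 8*8*4
= 64*4
= 256

256


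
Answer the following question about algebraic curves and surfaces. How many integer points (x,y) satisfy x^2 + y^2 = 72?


Systematically check integer values of x where x^2 <= 72.
For each valid x, check if 72 - x^2 is a perfect square.
x=6: 72 - 36 = 36, sqrt = 6 (valid)
Total integer solutions found: 4

4


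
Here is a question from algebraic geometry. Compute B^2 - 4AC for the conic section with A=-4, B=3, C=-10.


The discriminant of a conic Ax^2 + Bxy + Cy^2 + ... = 0 is B^2 - 4AC.
B^2 = 3^2 = 9
4AC = 4*(-4)*(-10) = 160
Discriminant = 9 - 160 = -151

-151


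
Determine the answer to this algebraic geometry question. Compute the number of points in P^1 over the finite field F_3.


P^1(F_3) has (q^(n+1) - 1)/(q - 1) points.
= 3^1 + 3^0
= 3 + 1
= 4

4


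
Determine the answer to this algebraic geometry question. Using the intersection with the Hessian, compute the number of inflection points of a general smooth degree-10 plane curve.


For a general smooth plane curve C of degree d, the inflection points are
the intersection of C with its Hessian curve, which has degree 3(d-2).
By Bezout, the total intersection number is d * 3(d-2) = 10 * 24 = 240.
For a general curve every flex is ordinary, so each contributes
multiplicity 1 to C·Hess(C), and the number of distinct inflection
points is 3d(d-2).
Inflection points = 3*10*(10-2) = 3*10*8 = 240

240


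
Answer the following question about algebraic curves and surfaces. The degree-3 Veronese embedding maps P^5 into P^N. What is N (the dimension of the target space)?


The Veronese embedding v_d: P^n -> P^N maps each point to all
degree-d monomials in n+1 homogeneous coordinates.
N = C(n+d, d) - 1
N = C(5+3, 3) - 1
N = C(8, 3) - 1
C(8, 3) = 56
N = 56 - 1 = 55

55


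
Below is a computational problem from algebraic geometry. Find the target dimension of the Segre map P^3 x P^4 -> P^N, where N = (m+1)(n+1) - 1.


The Segre embedding maps P^m x P^n into P^N via
all products of coordinates from each factor.
N = (m+1)(n+1) - 1
N = (3+1)(4+1) - 1
N = 4*5 - 1
N = 20 - 1 = 19

19


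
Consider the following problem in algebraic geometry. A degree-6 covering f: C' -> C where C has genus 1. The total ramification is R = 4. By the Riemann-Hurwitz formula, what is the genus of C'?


Riemann-Hurwitz formula: 2g' - 2 = d(2g - 2) + R
Given: d = 6, g = 1, R = 4
2g' - 2 = 6*(2*1 - 2) + 4
2g' - 2 = 6*0 + 4
2g' - 2 = 0 + 4 = 4
2g' = 6
g' = 3

3


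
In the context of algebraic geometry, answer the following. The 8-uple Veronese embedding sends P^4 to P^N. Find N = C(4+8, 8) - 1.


The Veronese embedding v_d: P^n -> P^N maps each point to all
degree-d monomials in n+1 homogeneous coordinates.
N = C(n+d, d) - 1
N = C(4+8, 8) - 1
N = C(12, 8) - 1
C(12, 8) = 495
N = 495 - 1 = 494

494


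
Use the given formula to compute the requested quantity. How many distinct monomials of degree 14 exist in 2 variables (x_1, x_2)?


The number of degree-14 monomials in 2 variables is C(d+n-1, n-1).
= C(14+2-1, 2-1) = C(15, 1)
= 15

15


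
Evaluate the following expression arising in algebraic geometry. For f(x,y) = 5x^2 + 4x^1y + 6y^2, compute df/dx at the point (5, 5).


df/dx = 2*5*x^1 + 1*4*x^0*y
At (5,5): 2*5*5^1 + 1*4*5^0*5
= 50 + 20
= 70

70


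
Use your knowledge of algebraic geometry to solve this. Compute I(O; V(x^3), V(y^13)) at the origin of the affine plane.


The intersection multiplicity of V(x^a) and V(y^b) at the origin is:
I(O; V(x^3), V(y^13)) = dim_k(k[x,y]/(x^3, y^13))
A basis for k[x,y]/(x^3, y^13) is the set of monomials x^i * y^j
where 0 <= i < 3 and 0 <= j < 13.
The number of such monomials is 3 * 13 = 39

39


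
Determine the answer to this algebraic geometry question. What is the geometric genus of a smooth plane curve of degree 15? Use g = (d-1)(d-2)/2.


Using the genus formula for smooth plane curves:
g = (d-1)(d-2)/2
g = (15-1)(15-2)/2
g = 14*13/2
g = 182/2 = 91

91


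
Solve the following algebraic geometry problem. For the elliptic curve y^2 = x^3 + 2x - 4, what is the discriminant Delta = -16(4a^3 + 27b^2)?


Compute each component:
4a^3 = 4*2^3 = 4*8 = 32
27b^2 = 27*(-4)^2 = 27*16 = 432
4a^3 + 27b^2 = 32 + 432 = 464
Delta = -16*464 = -7424

-7424


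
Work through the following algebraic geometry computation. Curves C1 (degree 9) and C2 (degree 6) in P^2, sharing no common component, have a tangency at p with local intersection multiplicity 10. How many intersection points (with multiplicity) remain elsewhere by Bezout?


By Bezout's theorem, the total intersection number is d1 * d2.
Total = 9 * 6 = 54
Intersection multiplicity at p = 10
Remaining intersections = 54 - 10 = 44

44


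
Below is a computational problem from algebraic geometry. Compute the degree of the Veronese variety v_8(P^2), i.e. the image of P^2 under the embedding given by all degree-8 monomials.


The Veronese variety v_8(P^2) has degree d^r.
d^r = 8^2 = 64

64


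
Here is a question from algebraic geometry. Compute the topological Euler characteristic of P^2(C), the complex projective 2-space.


The complex projective space P^2 has one cell in each even real dimension 0, 2, ..., 4.
The cohomology groups are H^{2k}(P^2) = Z for k = 0,...,2, and 0 otherwise.
Euler characteristic = sum of Betti numbers = 1 per even-dimensional cohomology group.
chi(P^2) = 2 + 1 = 3

3


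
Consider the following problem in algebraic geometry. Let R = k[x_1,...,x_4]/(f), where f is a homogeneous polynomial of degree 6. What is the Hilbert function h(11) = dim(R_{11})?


For R = k[x_1,...,x_n]/(f) with f homogeneous of degree e:
The Hilbert series is (1 - t^e)/(1 - t)^n.
So h(d) = C(d+n-1, n-1) - C(d-e+n-1, n-1) for d >= e.
With n=4, e=6, d=11:
C(11+4-1, 4-1) = C(14, 3) = 364
C(11-6+4-1, 4-1) = C(8, 3) = 56
h(11) = 364 - 56 = 308

308


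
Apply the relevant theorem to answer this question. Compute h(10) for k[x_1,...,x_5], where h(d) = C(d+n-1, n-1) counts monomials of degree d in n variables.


The Hilbert function for the polynomial ring in 5 variables is:
h(d) = C(d+n-1, n-1)
h(10) = C(10+5-1, 5-1) = C(14, 4)
= 14! / (4! * 10!)
= 1001

1001


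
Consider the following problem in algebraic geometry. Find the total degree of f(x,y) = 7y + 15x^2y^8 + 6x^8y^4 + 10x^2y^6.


Examine each term for its total degree (sum of exponents).
  Term '7y' has total degree 0+1 = 1.
  Term '15x^2y^8' has total degree 2+8 = 10.
  Term '6x^8y^4' has total degree 8+4 = 12.
  Term '10x^2y^6' has total degree 2+6 = 8.
The maximum total degree among all terms is 12.

12


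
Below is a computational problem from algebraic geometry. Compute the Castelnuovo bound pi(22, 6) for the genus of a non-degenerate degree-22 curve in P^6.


Castelnuovo's bound: write d - 1 = m(r-1) + epsilon with 0 <= epsilon < r-1.
d - 1 = 22 - 1 = 21
r - 1 = 6 - 1 = 5
21 = 4*5 + 1, so m = 4, epsilon = 1
pi(d, r) = m(m-1)(r-1)/2 + m*epsilon
= 4*3*5/2 + 4*1
= 60/2 + 4
= 30 + 4 = 34

34


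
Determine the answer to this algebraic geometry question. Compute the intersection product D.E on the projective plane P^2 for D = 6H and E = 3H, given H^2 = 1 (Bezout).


Using bilinearity of the intersection pairing on the projective plane P^2:
(aH).(bH) = ab * (H.H)
We have H^2 = 1 (Bezout).
D.E = (6H).(3H) = 6*3*1
= 18*1
= 18

18


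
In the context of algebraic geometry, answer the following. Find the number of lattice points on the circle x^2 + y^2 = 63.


Systematically check integer values of x where x^2 <= 63.
For each valid x, check if 63 - x^2 is a perfect square.
Total integer solutions found: 0

0


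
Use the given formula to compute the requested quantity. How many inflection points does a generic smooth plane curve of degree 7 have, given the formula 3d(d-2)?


For a general smooth plane curve C of degree d, the inflection points are
the intersection of C with its Hessian curve, which has degree 3(d-2).
By Bezout, the total intersection number is d * 3(d-2) = 7 * 15 = 105.
For a general curve every flex is ordinary, so each contributes
multiplicity 1 to C·Hess(C), and the number of distinct inflection
points is 3d(d-2).
Inflection points = 3*7*(7-2) = 3*7*5 = 105

105


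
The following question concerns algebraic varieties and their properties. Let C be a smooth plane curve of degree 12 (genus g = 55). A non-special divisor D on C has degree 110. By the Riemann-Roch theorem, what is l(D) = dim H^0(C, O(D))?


First, compute the genus of a smooth plane curve of degree 12:
g = (d-1)(d-2)/2 = (12-1)(12-2)/2 = 55
For a non-special divisor D (i.e., h^1(D) = 0), Riemann-Roch gives:
l(D) = deg(D) - g + 1
Since deg(D) = 110 >= 2g - 1 = 109, D is non-special.
l(D) = 110 - 55 + 1 = 56

56


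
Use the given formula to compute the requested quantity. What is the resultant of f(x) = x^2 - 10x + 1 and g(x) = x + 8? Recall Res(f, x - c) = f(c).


For Res(f, x - c), we evaluate f at x = c.
f(-8) = (-8)^2 - 10*(-8) + 1
= 64 + 80 + 1
= 144 + 1 = 145
Res(f, g) = 145

145


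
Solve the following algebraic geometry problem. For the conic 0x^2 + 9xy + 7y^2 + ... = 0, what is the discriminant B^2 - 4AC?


The discriminant of a conic Ax^2 + Bxy + Cy^2 + ... = 0 is B^2 - 4AC.
B^2 = 9^2 = 81
4AC = 4*0*7 = 0
Discriminant = 81 + 0 = 81

81


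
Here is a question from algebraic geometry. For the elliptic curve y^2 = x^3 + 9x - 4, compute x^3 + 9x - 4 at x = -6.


Compute x^3 + 9x - 4 at x = -6:
x^3 = (-6)^3 = -216
9*x = 9*(-6) = -54
Sum: -216 - 54 - 4 = -274

-274


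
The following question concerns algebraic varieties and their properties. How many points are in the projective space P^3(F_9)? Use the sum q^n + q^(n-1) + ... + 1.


P^3(F_9) has (q^(n+1) - 1)/(q - 1) points.
= 9^3 + 9^2 + 9^1 + 9^0
= 729 + 81 + 9 + 1
= 820

820


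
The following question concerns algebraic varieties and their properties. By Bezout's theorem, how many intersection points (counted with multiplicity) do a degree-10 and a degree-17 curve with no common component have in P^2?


Bezout's theorem states the intersection count equals the product of degrees.
Intersection count = 10 * 17 = 170

170
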